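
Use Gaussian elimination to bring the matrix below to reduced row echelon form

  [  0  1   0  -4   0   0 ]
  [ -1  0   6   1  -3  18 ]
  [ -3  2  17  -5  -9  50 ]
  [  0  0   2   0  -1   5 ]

R1 ↔ R2
  [ -1  0   6   1  -3  18 ]
  [  0  1   0  -4   0   0 ]
  [ -3  2  17  -5  -9  50 ]
  [  0  0   2   0  -1   5 ]
R1 ← -1·R1
  [  1  0  -6  -1   3  -18 ]
  [  0  1   0  -4   0    0 ]
  [ -3  2  17  -5  -9   50 ]
  [  0  0   2   0  -1    5 ]
R3 ← R3 + 3·R1
  [ 1  0  -6  -1   3  -18 ]
  [ 0  1   0  -4   0    0 ]
  [ 0  2  -1  -8   0   -4 ]
  [ 0  0   2   0  -1    5 ]
R3 ← R3 − 2·R2
  [ 1  0  -6  -1   3  -18 ]
  [ 0  1   0  -4   0    0 ]
  [ 0  0  -1   0   0   -4 ]
  [ 0  0   2   0  -1    5 ]
R3 ← -1·R3
  [ 1  0  -6  -1   3  -18 ]
  [ 0  1   0  -4   0    0 ]
  [ 0  0   1   0   0    4 ]
  [ 0  0   2   0  -1    5 ]
R4 ← R4 − 2·R3
  [ 1  0  -6  -1   3  -18 ]
  [ 0  1   0  -4   0    0 ]
  [ 0  0   1   0   0    4 ]
  [ 0  0   0   0  -1   -3 ]
R4 ← -1·R4
  [ 1  0  -6  -1  3  -18 ]
  [ 0  1   0  -4  0    0 ]
  [ 0  0   1   0  0    4 ]
  [ 0  0   0   0  1    3 ]
R1 ← R1 − 3·R4
  [ 1  0  -6  -1  0  -27 ]
  [ 0  1   0  -4  0    0 ]
  [ 0  0   1   0  0    4 ]
  [ 0  0   0   0  1    3 ]
R1 ← R1 + 6·R3
  [ 1  0  0  -1  0  -3 ]
  [ 0  1  0  -4  0   0 ]
  [ 0  0  1   0  0   4 ]
  [ 0  0  0   0  1   3 ]

[[1, 0, 0, -1, 0, -3], [0, 1, 0, -4, 0, 0], [0, 0, 1, 0, 0, 4], [0, 0, 0, 0, 1, 3]]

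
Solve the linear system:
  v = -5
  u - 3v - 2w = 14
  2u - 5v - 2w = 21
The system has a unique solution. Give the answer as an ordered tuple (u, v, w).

(-3, -5, -1)

Form the augmented matrix and row-reduce:
  [ 0   1   0  |  -5 ]
  [ 1  -3  -2  |  14 ]
  [ 2  -5  -2  |  21 ]
R1 ↔ R2
  [ 1  -3  -2  |  14 ]
  [ 0   1   0  |  -5 ]
  [ 2  -5  -2  |  21 ]
R3 → R3 − 2·R1
  [ 1  -3  -2  |  14 ]
  [ 0   1   0  |  -5 ]
  [ 0   1   2  |  -7 ]
R3 → R3 − R2
  [ 1  -3  -2  |  14 ]
  [ 0   1   0  |  -5 ]
  [ 0   0   2  |  -2 ]
R3 → 1/2·R3
  [ 1  -3  -2  |  14 ]
  [ 0   1   0  |  -5 ]
  [ 0   0   1  |  -1 ]
R1 → R1 + 2·R3
  [ 1  -3  0  |  12 ]
  [ 0   1  0  |  -5 ]
  [ 0   0  1  |  -1 ]
R1 → R1 + 3·R2
  [ 1  0  0  |  -3 ]
  [ 0  1  0  |  -5 ]
  [ 0  0  1  |  -1 ]
Reading off the last column: u = -3, v = -5, w = -1.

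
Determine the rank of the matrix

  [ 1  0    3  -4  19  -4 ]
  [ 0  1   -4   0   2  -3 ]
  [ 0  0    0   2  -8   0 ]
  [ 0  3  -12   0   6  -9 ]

rank = 3

R4 := R4 − 3·R2
  [ 1  0   3  -4  19  -4 ]
  [ 0  1  -4   0   2  -3 ]
  [ 0  0   0   2  -8   0 ]
  [ 0  0   0   0   0   0 ]
R3 := 1/2·R3
  [ 1  0   3  -4  19  -4 ]
  [ 0  1  -4   0   2  -3 ]
  [ 0  0   0   1  -4   0 ]
  [ 0  0   0   0   0   0 ]
R1 := R1 + 4·R3
  [ 1  0   3  0   3  -4 ]
  [ 0  1  -4  0   2  -3 ]
  [ 0  0   0  1  -4   0 ]
  [ 0  0   0  0   0   0 ]
The reduced form has 3 nonzero rows.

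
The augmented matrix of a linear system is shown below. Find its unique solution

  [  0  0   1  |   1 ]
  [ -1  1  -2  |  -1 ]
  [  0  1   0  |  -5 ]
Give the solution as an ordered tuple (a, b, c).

(-6, -5, 1)

Swap ρ1 and ρ2.
Multiply ρ1 by -1.
Swap ρ2 and ρ3.
Subtract 2 times ρ3 from ρ1.
Add ρ2 to ρ1.
Reading off the last column: a = -6, b = -5, c = 1.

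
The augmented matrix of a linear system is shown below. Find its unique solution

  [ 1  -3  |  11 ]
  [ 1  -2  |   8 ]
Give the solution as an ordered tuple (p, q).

(2, -3)

Subtract R1 from R2.
  [ 1  -3  |  11 ]
  [ 0   1  |  -3 ]
Add 3 times R2 to R1.
  [ 1  0  |   2 ]
  [ 0  1  |  -3 ]
Reading off the last column: p = 2, q = -3.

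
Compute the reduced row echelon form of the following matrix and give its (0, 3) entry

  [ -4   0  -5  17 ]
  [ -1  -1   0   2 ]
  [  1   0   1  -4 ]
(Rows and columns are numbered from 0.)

R1 ← -1/4·R1
  [  1   0  5/4  -17/4 ]
  [ -1  -1    0      2 ]
  [  1   0    1     -4 ]
R2 ← R2 + R1
  [ 1   0  5/4  -17/4 ]
  [ 0  -1  5/4   -9/4 ]
  [ 1   0    1     -4 ]
R3 ← R3 − R1
  [ 1   0   5/4  -17/4 ]
  [ 0  -1   5/4   -9/4 ]
  [ 0   0  -1/4    1/4 ]
R2 ← -1·R2
  [ 1  0   5/4  -17/4 ]
  [ 0  1  -5/4    9/4 ]
  [ 0  0  -1/4    1/4 ]
R3 ← -4·R3
  [ 1  0   5/4  -17/4 ]
  [ 0  1  -5/4    9/4 ]
  [ 0  0     1     -1 ]
R2 ← R2 + 5/4·R3
  [ 1  0  5/4  -17/4 ]
  [ 0  1    0      1 ]
  [ 0  0    1     -1 ]
R1 ← R1 − 5/4·R3
  [ 1  0  0  -3 ]
  [ 0  1  0   1 ]
  [ 0  0  1  -1 ]

-3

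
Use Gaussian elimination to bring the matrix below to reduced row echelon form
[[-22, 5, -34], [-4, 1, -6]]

[[1, 0, 2], [0, 1, 2]]

r1 -> -1/22·r1
  [  1  -5/22  17/11 ]
  [ -4      1     -6 ]
r2 -> r2 + 4·r1
  [ 1  -5/22  17/11 ]
  [ 0   1/11   2/11 ]
r2 -> 11·r2
  [ 1  -5/22  17/11 ]
  [ 0      1      2 ]
r1 -> r1 + 5/22·r2
  [ 1  0  2 ]
  [ 0  1  2 ]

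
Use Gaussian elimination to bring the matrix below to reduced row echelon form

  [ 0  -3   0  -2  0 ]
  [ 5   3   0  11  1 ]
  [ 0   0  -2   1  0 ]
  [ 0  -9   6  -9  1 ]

[[1, 0, 0, 9/5, 0], [0, 1, 0, 2/3, 0], [0, 0, 1, -1/2, 0], [0, 0, 0, 0, 1]]

R1 <-> R2
  [ 5   3   0  11  1 ]
  [ 0  -3   0  -2  0 ]
  [ 0   0  -2   1  0 ]
  [ 0  -9   6  -9  1 ]
R1 → 1/5·R1
  [ 1  3/5   0  11/5  1/5 ]
  [ 0   -3   0    -2    0 ]
  [ 0    0  -2     1    0 ]
  [ 0   -9   6    -9    1 ]
R2 → -1/3·R2
  [ 1  3/5   0  11/5  1/5 ]
  [ 0    1   0   2/3    0 ]
  [ 0    0  -2     1    0 ]
  [ 0   -9   6    -9    1 ]
R4 → R4 + 9·R2
  [ 1  3/5   0  11/5  1/5 ]
  [ 0    1   0   2/3    0 ]
  [ 0    0  -2     1    0 ]
  [ 0    0   6    -3    1 ]
R3 → -1/2·R3
  [ 1  3/5  0  11/5  1/5 ]
  [ 0    1  0   2/3    0 ]
  [ 0    0  1  -1/2    0 ]
  [ 0    0  6    -3    1 ]
R4 → R4 − 6·R3
  [ 1  3/5  0  11/5  1/5 ]
  [ 0    1  0   2/3    0 ]
  [ 0    0  1  -1/2    0 ]
  [ 0    0  0     0    1 ]
R1 → R1 − 1/5·R4
  [ 1  3/5  0  11/5  0 ]
  [ 0    1  0   2/3  0 ]
  [ 0    0  1  -1/2  0 ]
  [ 0    0  0     0  1 ]
R1 → R1 − 3/5·R2
  [ 1  0  0   9/5  0 ]
  [ 0  1  0   2/3  0 ]
  [ 0  0  1  -1/2  0 ]
  [ 0  0  0     0  1 ]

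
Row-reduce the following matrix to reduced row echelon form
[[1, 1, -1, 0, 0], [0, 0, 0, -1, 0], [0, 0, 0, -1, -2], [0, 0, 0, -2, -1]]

r2 := -1·r2
  [ 1  1  -1   0   0 ]
  [ 0  0   0   1   0 ]
  [ 0  0   0  -1  -2 ]
  [ 0  0   0  -2  -1 ]
r3 := r3 + r2
  [ 1  1  -1   0   0 ]
  [ 0  0   0   1   0 ]
  [ 0  0   0   0  -2 ]
  [ 0  0   0  -2  -1 ]
r4 := r4 + 2·r2
  [ 1  1  -1  0   0 ]
  [ 0  0   0  1   0 ]
  [ 0  0   0  0  -2 ]
  [ 0  0   0  0  -1 ]
r3 := -1/2·r3
  [ 1  1  -1  0   0 ]
  [ 0  0   0  1   0 ]
  [ 0  0   0  0   1 ]
  [ 0  0   0  0  -1 ]
r4 := r4 + r3
  [ 1  1  -1  0  0 ]
  [ 0  0   0  1  0 ]
  [ 0  0   0  0  1 ]
  [ 0  0   0  0  0 ]

[[1, 1, -1, 0, 0], [0, 0, 0, 1, 0], [0, 0, 0, 0, 1], [0, 0, 0, 0, 0]]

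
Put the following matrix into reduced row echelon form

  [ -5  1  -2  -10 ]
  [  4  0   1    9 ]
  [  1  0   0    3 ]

[[1, 0, 0, 3], [0, 1, 0, -1], [0, 0, 1, -3]]

r1 := -1/5·r1
  [ 1  -1/5  2/5  2 ]
  [ 4     0    1  9 ]
  [ 1     0    0  3 ]
r2 := r2 − 4·r1
  [ 1  -1/5   2/5  2 ]
  [ 0   4/5  -3/5  1 ]
  [ 1     0     0  3 ]
r3 := r3 − r1
  [ 1  -1/5   2/5  2 ]
  [ 0   4/5  -3/5  1 ]
  [ 0   1/5  -2/5  1 ]
r2 := 5/4·r2
  [ 1  -1/5   2/5    2 ]
  [ 0     1  -3/4  5/4 ]
  [ 0   1/5  -2/5    1 ]
r3 := r3 − 1/5·r2
  [ 1  -1/5   2/5    2 ]
  [ 0     1  -3/4  5/4 ]
  [ 0     0  -1/4  3/4 ]
r3 := -4·r3
  [ 1  -1/5   2/5    2 ]
  [ 0     1  -3/4  5/4 ]
  [ 0     0     1   -3 ]
r2 := r2 + 3/4·r3
  [ 1  -1/5  2/5   2 ]
  [ 0     1    0  -1 ]
  [ 0     0    1  -3 ]
r1 := r1 − 2/5·r3
  [ 1  -1/5  0  16/5 ]
  [ 0     1  0    -1 ]
  [ 0     0  1    -3 ]
r1 := r1 + 1/5·r2
  [ 1  0  0   3 ]
  [ 0  1  0  -1 ]
  [ 0  0  1  -3 ]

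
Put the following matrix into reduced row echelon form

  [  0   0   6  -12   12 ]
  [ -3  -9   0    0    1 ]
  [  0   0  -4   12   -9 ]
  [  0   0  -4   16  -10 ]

R1 <-> R2
  [ -3  -9   0    0    1 ]
  [  0   0   6  -12   12 ]
  [  0   0  -4   12   -9 ]
  [  0   0  -4   16  -10 ]
R1 := -1/3·R1
  [ 1  3   0    0  -1/3 ]
  [ 0  0   6  -12    12 ]
  [ 0  0  -4   12    -9 ]
  [ 0  0  -4   16   -10 ]
R2 := 1/6·R2
  [ 1  3   0   0  -1/3 ]
  [ 0  0   1  -2     2 ]
  [ 0  0  -4  12    -9 ]
  [ 0  0  -4  16   -10 ]
R3 := R3 + 4·R2
  [ 1  3   0   0  -1/3 ]
  [ 0  0   1  -2     2 ]
  [ 0  0   0   4    -1 ]
  [ 0  0  -4  16   -10 ]
R4 := R4 + 4·R2
  [ 1  3  0   0  -1/3 ]
  [ 0  0  1  -2     2 ]
  [ 0  0  0   4    -1 ]
  [ 0  0  0   8    -2 ]
R3 := 1/4·R3
  [ 1  3  0   0  -1/3 ]
  [ 0  0  1  -2     2 ]
  [ 0  0  0   1  -1/4 ]
  [ 0  0  0   8    -2 ]
R4 := R4 − 8·R3
  [ 1  3  0   0  -1/3 ]
  [ 0  0  1  -2     2 ]
  [ 0  0  0   1  -1/4 ]
  [ 0  0  0   0     0 ]
R2 := R2 + 2·R3
  [ 1  3  0  0  -1/3 ]
  [ 0  0  1  0   3/2 ]
  [ 0  0  0  1  -1/4 ]
  [ 0  0  0  0     0 ]

[[1, 3, 0, 0, -1/3], [0, 0, 1, 0, 3/2], [0, 0, 0, 1, -1/4], [0, 0, 0, 0, 0]]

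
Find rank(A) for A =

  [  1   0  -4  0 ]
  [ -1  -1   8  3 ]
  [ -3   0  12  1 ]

R2 -> R2 + R1
  [  1   0  -4  0 ]
  [  0  -1   4  3 ]
  [ -3   0  12  1 ]
R3 -> R3 + 3·R1
  [ 1   0  -4  0 ]
  [ 0  -1   4  3 ]
  [ 0   0   0  1 ]
R2 -> -1·R2
  [ 1  0  -4   0 ]
  [ 0  1  -4  -3 ]
  [ 0  0   0   1 ]
R2 -> R2 + 3·R3
  [ 1  0  -4  0 ]
  [ 0  1  -4  0 ]
  [ 0  0   0  1 ]
The reduced form has 3 nonzero rows.

rank = 3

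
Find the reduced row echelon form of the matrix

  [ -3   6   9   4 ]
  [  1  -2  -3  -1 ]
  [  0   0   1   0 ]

R1 ← -1/3·R1
  [ 1  -2  -3  -4/3 ]
  [ 1  -2  -3    -1 ]
  [ 0   0   1     0 ]
R2 ← R2 − R1
  [ 1  -2  -3  -4/3 ]
  [ 0   0   0   1/3 ]
  [ 0   0   1     0 ]
R2 <-> R3
  [ 1  -2  -3  -4/3 ]
  [ 0   0   1     0 ]
  [ 0   0   0   1/3 ]
R3 ← 3·R3
  [ 1  -2  -3  -4/3 ]
  [ 0   0   1     0 ]
  [ 0   0   0     1 ]
R1 ← R1 + 4/3·R3
  [ 1  -2  -3  0 ]
  [ 0   0   1  0 ]
  [ 0   0   0  1 ]
R1 ← R1 + 3·R2
  [ 1  -2  0  0 ]
  [ 0   0  1  0 ]
  [ 0   0  0  1 ]

[[1, -2, 0, 0], [0, 0, 1, 0], [0, 0, 0, 1]]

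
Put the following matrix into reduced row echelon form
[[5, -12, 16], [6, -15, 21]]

ρ1 -> 1/5·ρ1
  [ 1  -12/5  16/5 ]
  [ 6    -15    21 ]
ρ2 -> ρ2 − 6·ρ1
  [ 1  -12/5  16/5 ]
  [ 0   -3/5   9/5 ]
ρ2 -> -5/3·ρ2
  [ 1  -12/5  16/5 ]
  [ 0      1    -3 ]
ρ1 -> ρ1 + 12/5·ρ2
  [ 1  0  -4 ]
  [ 0  1  -3 ]

[[1, 0, -4], [0, 1, -3]]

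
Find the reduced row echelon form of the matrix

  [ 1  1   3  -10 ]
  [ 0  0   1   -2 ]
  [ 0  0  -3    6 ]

Add 3 times ρ2 to ρ3.
  [ 1  1  3  -10 ]
  [ 0  0  1   -2 ]
  [ 0  0  0    0 ]
Subtract 3 times ρ2 from ρ1.
  [ 1  1  0  -4 ]
  [ 0  0  1  -2 ]
  [ 0  0  0   0 ]

[[1, 1, 0, -4], [0, 0, 1, -2], [0, 0, 0, 0]]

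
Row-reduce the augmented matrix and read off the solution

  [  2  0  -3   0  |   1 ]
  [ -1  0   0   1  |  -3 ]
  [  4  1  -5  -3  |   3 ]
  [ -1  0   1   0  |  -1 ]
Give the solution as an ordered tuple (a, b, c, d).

(2, -3, 1, -1)

ρ1 -> 1/2·ρ1
ρ2 -> ρ2 + ρ1
ρ3 -> ρ3 − 4·ρ1
ρ4 -> ρ4 + ρ1
ρ2 <=> ρ3
ρ3 -> -2/3·ρ3
ρ4 -> ρ4 + 1/2·ρ3
ρ4 -> -3·ρ4
ρ3 -> ρ3 + 2/3·ρ4
ρ2 -> ρ2 + 3·ρ4
ρ2 -> ρ2 − ρ3
ρ1 -> ρ1 + 3/2·ρ3
Reading off the last column: a = 2, b = -3, c = 1, d = -1.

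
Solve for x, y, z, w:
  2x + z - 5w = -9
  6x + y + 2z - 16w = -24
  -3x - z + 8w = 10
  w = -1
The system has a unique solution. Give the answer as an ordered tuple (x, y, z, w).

Form the augmented matrix and row-reduce:
  [  2  0   1   -5  |   -9 ]
  [  6  1   2  -16  |  -24 ]
  [ -3  0  -1    8  |   10 ]
  [  0  0   0    1  |   -1 ]
r1 → 1/2·r1
  [  1  0  1/2  -5/2  |  -9/2 ]
  [  6  1    2   -16  |   -24 ]
  [ -3  0   -1     8  |    10 ]
  [  0  0    0     1  |    -1 ]
r2 → r2 − 6·r1
  [  1  0  1/2  -5/2  |  -9/2 ]
  [  0  1   -1    -1  |     3 ]
  [ -3  0   -1     8  |    10 ]
  [  0  0    0     1  |    -1 ]
r3 → r3 + 3·r1
  [ 1  0  1/2  -5/2  |  -9/2 ]
  [ 0  1   -1    -1  |     3 ]
  [ 0  0  1/2   1/2  |  -7/2 ]
  [ 0  0    0     1  |    -1 ]
r3 → 2·r3
  [ 1  0  1/2  -5/2  |  -9/2 ]
  [ 0  1   -1    -1  |     3 ]
  [ 0  0    1     1  |    -7 ]
  [ 0  0    0     1  |    -1 ]
r3 → r3 − r4
  [ 1  0  1/2  -5/2  |  -9/2 ]
  [ 0  1   -1    -1  |     3 ]
  [ 0  0    1     0  |    -6 ]
  [ 0  0    0     1  |    -1 ]
r2 → r2 + r4
  [ 1  0  1/2  -5/2  |  -9/2 ]
  [ 0  1   -1     0  |     2 ]
  [ 0  0    1     0  |    -6 ]
  [ 0  0    0     1  |    -1 ]
r1 → r1 + 5/2·r4
  [ 1  0  1/2  0  |  -7 ]
  [ 0  1   -1  0  |   2 ]
  [ 0  0    1  0  |  -6 ]
  [ 0  0    0  1  |  -1 ]
r2 → r2 + r3
  [ 1  0  1/2  0  |  -7 ]
  [ 0  1    0  0  |  -4 ]
  [ 0  0    1  0  |  -6 ]
  [ 0  0    0  1  |  -1 ]
r1 → r1 − 1/2·r3
  [ 1  0  0  0  |  -4 ]
  [ 0  1  0  0  |  -4 ]
  [ 0  0  1  0  |  -6 ]
  [ 0  0  0  1  |  -1 ]
Reading off the last column: x = -4, y = -4, z = -6, w = -1.

(-4, -4, -6, -1)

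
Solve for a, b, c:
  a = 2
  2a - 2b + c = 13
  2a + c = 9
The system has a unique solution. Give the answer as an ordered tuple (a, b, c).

Form the augmented matrix and row-reduce:
  [ 1   0  0  |   2 ]
  [ 2  -2  1  |  13 ]
  [ 2   0  1  |   9 ]
R2 ← R2 − 2·R1
R3 ← R3 − 2·R1
R2 ← -1/2·R2
R2 ← R2 + 1/2·R3
Reading off the last column: a = 2, b = -2, c = 5.

(2, -2, 5)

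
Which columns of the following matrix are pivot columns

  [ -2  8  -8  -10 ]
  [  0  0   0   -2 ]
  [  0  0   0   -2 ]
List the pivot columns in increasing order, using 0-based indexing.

0, 3

R1 -> -1/2·R1
  [ 1  -4  4   5 ]
  [ 0   0  0  -2 ]
  [ 0   0  0  -2 ]
R2 -> -1/2·R2
  [ 1  -4  4   5 ]
  [ 0   0  0   1 ]
  [ 0   0  0  -2 ]
R3 -> R3 + 2·R2
  [ 1  -4  4  5 ]
  [ 0   0  0  1 ]
  [ 0   0  0  0 ]
R1 -> R1 − 5·R2
  [ 1  -4  4  0 ]
  [ 0   0  0  1 ]
  [ 0   0  0  0 ]
Pivot columns are the columns containing a leading 1.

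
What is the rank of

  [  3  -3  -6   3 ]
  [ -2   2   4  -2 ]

rank = 1

Multiply R1 by 1/3.
  [  1  -1  -2   1 ]
  [ -2   2   4  -2 ]
Add 2 times R1 to R2.
  [ 1  -1  -2  1 ]
  [ 0   0   0  0 ]
The reduced form has 1 nonzero row.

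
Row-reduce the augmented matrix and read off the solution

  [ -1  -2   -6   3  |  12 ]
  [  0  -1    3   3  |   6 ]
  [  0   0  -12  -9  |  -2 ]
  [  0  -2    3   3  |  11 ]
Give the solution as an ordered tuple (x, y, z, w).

(2, -5, -1/3, 2/3)

Multiply R1 by -1.
  [ 1   2    6  -3  |  -12 ]
  [ 0  -1    3   3  |    6 ]
  [ 0   0  -12  -9  |   -2 ]
  [ 0  -2    3   3  |   11 ]
Multiply R2 by -1.
  [ 1   2    6  -3  |  -12 ]
  [ 0   1   -3  -3  |   -6 ]
  [ 0   0  -12  -9  |   -2 ]
  [ 0  -2    3   3  |   11 ]
Add 2 times R2 to R4.
  [ 1  2    6  -3  |  -12 ]
  [ 0  1   -3  -3  |   -6 ]
  [ 0  0  -12  -9  |   -2 ]
  [ 0  0   -3  -3  |   -1 ]
Multiply R3 by -1/12.
  [ 1  2   6   -3  |  -12 ]
  [ 0  1  -3   -3  |   -6 ]
  [ 0  0   1  3/4  |  1/6 ]
  [ 0  0  -3   -3  |   -1 ]
Add 3 times R3 to R4.
  [ 1  2   6    -3  |   -12 ]
  [ 0  1  -3    -3  |    -6 ]
  [ 0  0   1   3/4  |   1/6 ]
  [ 0  0   0  -3/4  |  -1/2 ]
Multiply R4 by -4/3.
  [ 1  2   6   -3  |  -12 ]
  [ 0  1  -3   -3  |   -6 ]
  [ 0  0   1  3/4  |  1/6 ]
  [ 0  0   0    1  |  2/3 ]
Subtract 3/4 times R4 from R3.
  [ 1  2   6  -3  |   -12 ]
  [ 0  1  -3  -3  |    -6 ]
  [ 0  0   1   0  |  -1/3 ]
  [ 0  0   0   1  |   2/3 ]
Add 3 times R4 to R2.
  [ 1  2   6  -3  |   -12 ]
  [ 0  1  -3   0  |    -4 ]
  [ 0  0   1   0  |  -1/3 ]
  [ 0  0   0   1  |   2/3 ]
Add 3 times R4 to R1.
  [ 1  2   6  0  |   -10 ]
  [ 0  1  -3  0  |    -4 ]
  [ 0  0   1  0  |  -1/3 ]
  [ 0  0   0  1  |   2/3 ]
Add 3 times R3 to R2.
  [ 1  2  6  0  |   -10 ]
  [ 0  1  0  0  |    -5 ]
  [ 0  0  1  0  |  -1/3 ]
  [ 0  0  0  1  |   2/3 ]
Subtract 6 times R3 from R1.
  [ 1  2  0  0  |    -8 ]
  [ 0  1  0  0  |    -5 ]
  [ 0  0  1  0  |  -1/3 ]
  [ 0  0  0  1  |   2/3 ]
Subtract 2 times R2 from R1.
  [ 1  0  0  0  |     2 ]
  [ 0  1  0  0  |    -5 ]
  [ 0  0  1  0  |  -1/3 ]
  [ 0  0  0  1  |   2/3 ]
Reading off the last column: x = 2, y = -5, z = -1/3, w = 2/3.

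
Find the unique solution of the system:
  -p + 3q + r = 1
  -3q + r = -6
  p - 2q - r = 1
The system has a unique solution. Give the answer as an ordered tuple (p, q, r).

(5, 2, 0)

Form the augmented matrix and row-reduce:
  [ -1   3   1  |   1 ]
  [  0  -3   1  |  -6 ]
  [  1  -2  -1  |   1 ]
R1 → -1·R1
  [ 1  -3  -1  |  -1 ]
  [ 0  -3   1  |  -6 ]
  [ 1  -2  -1  |   1 ]
R3 → R3 − R1
  [ 1  -3  -1  |  -1 ]
  [ 0  -3   1  |  -6 ]
  [ 0   1   0  |   2 ]
R2 → -1/3·R2
  [ 1  -3    -1  |  -1 ]
  [ 0   1  -1/3  |   2 ]
  [ 0   1     0  |   2 ]
R3 → R3 − R2
  [ 1  -3    -1  |  -1 ]
  [ 0   1  -1/3  |   2 ]
  [ 0   0   1/3  |   0 ]
R3 → 3·R3
  [ 1  -3    -1  |  -1 ]
  [ 0   1  -1/3  |   2 ]
  [ 0   0     1  |   0 ]
R2 → R2 + 1/3·R3
  [ 1  -3  -1  |  -1 ]
  [ 0   1   0  |   2 ]
  [ 0   0   1  |   0 ]
R1 → R1 + R3
  [ 1  -3  0  |  -1 ]
  [ 0   1  0  |   2 ]
  [ 0   0  1  |   0 ]
R1 → R1 + 3·R2
  [ 1  0  0  |  5 ]
  [ 0  1  0  |  2 ]
  [ 0  0  1  |  0 ]
Reading off the last column: p = 5, q = 2, r = 0.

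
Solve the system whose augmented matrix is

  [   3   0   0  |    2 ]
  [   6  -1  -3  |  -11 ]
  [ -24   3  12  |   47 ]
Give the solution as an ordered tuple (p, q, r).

(2/3, -3, 6)

Multiply r1 by 1/3.
  [   1   0   0  |  2/3 ]
  [   6  -1  -3  |  -11 ]
  [ -24   3  12  |   47 ]
Subtract 6 times r1 from r2.
  [   1   0   0  |  2/3 ]
  [   0  -1  -3  |  -15 ]
  [ -24   3  12  |   47 ]
Add 24 times r1 to r3.
  [ 1   0   0  |  2/3 ]
  [ 0  -1  -3  |  -15 ]
  [ 0   3  12  |   63 ]
Multiply r2 by -1.
  [ 1  0   0  |  2/3 ]
  [ 0  1   3  |   15 ]
  [ 0  3  12  |   63 ]
Subtract 3 times r2 from r3.
  [ 1  0  0  |  2/3 ]
  [ 0  1  3  |   15 ]
  [ 0  0  3  |   18 ]
Multiply r3 by 1/3.
  [ 1  0  0  |  2/3 ]
  [ 0  1  3  |   15 ]
  [ 0  0  1  |    6 ]
Subtract 3 times r3 from r2.
  [ 1  0  0  |  2/3 ]
  [ 0  1  0  |   -3 ]
  [ 0  0  1  |    6 ]
Reading off the last column: p = 2/3, q = -3, r = 6.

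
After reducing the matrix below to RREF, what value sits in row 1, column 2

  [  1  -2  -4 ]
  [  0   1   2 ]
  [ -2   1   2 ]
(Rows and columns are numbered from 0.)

2

R3 → R3 + 2·R1
  [ 1  -2  -4 ]
  [ 0   1   2 ]
  [ 0  -3  -6 ]
R3 → R3 + 3·R2
  [ 1  -2  -4 ]
  [ 0   1   2 ]
  [ 0   0   0 ]
R1 → R1 + 2·R2
  [ 1  0  0 ]
  [ 0  1  2 ]
  [ 0  0  0 ]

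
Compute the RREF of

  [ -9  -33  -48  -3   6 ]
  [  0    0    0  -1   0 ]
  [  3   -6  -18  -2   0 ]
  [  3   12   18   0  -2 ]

r1 → -1/9·r1
r3 → r3 − 3·r1
r4 → r4 − 3·r1
r2 ↔ r3
r2 → -1/17·r2
r4 → r4 − r2
r3 → -1·r3
r4 → r4 + 20/17·r3
r4 → 17/2·r4
r2 → r2 + 2/17·r4
r1 → r1 + 2/3·r4
r2 → r2 − 3/17·r3
r1 → r1 − 1/3·r3
r1 → r1 − 11/3·r2

[[1, 0, -2, 0, 0], [0, 1, 2, 0, 0], [0, 0, 0, 1, 0], [0, 0, 0, 0, 1]]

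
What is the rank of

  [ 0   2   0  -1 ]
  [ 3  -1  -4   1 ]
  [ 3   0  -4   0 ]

ρ1 <-> ρ2
  [ 3  -1  -4   1 ]
  [ 0   2   0  -1 ]
  [ 3   0  -4   0 ]
ρ1 := 1/3·ρ1
  [ 1  -1/3  -4/3  1/3 ]
  [ 0     2     0   -1 ]
  [ 3     0    -4    0 ]
ρ3 := ρ3 − 3·ρ1
  [ 1  -1/3  -4/3  1/3 ]
  [ 0     2     0   -1 ]
  [ 0     1     0   -1 ]
ρ2 := 1/2·ρ2
  [ 1  -1/3  -4/3   1/3 ]
  [ 0     1     0  -1/2 ]
  [ 0     1     0    -1 ]
ρ3 := ρ3 − ρ2
  [ 1  -1/3  -4/3   1/3 ]
  [ 0     1     0  -1/2 ]
  [ 0     0     0  -1/2 ]
ρ3 := -2·ρ3
  [ 1  -1/3  -4/3   1/3 ]
  [ 0     1     0  -1/2 ]
  [ 0     0     0     1 ]
ρ2 := ρ2 + 1/2·ρ3
  [ 1  -1/3  -4/3  1/3 ]
  [ 0     1     0    0 ]
  [ 0     0     0    1 ]
ρ1 := ρ1 − 1/3·ρ3
  [ 1  -1/3  -4/3  0 ]
  [ 0     1     0  0 ]
  [ 0     0     0  1 ]
ρ1 := ρ1 + 1/3·ρ2
  [ 1  0  -4/3  0 ]
  [ 0  1     0  0 ]
  [ 0  0     0  1 ]
The reduced form has 3 nonzero rows.

rank = 3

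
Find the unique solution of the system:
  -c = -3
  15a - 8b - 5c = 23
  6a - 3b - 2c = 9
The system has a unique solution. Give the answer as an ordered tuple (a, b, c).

(2, -1, 3)

Form the augmented matrix and row-reduce:
  [  0   0  -1  |  -3 ]
  [ 15  -8  -5  |  23 ]
  [  6  -3  -2  |   9 ]
R1 <-> R2
  [ 15  -8  -5  |  23 ]
  [  0   0  -1  |  -3 ]
  [  6  -3  -2  |   9 ]
R1 := 1/15·R1
  [ 1  -8/15  -1/3  |  23/15 ]
  [ 0      0    -1  |     -3 ]
  [ 6     -3    -2  |      9 ]
R3 := R3 − 6·R1
  [ 1  -8/15  -1/3  |  23/15 ]
  [ 0      0    -1  |     -3 ]
  [ 0    1/5     0  |   -1/5 ]
R2 <-> R3
  [ 1  -8/15  -1/3  |  23/15 ]
  [ 0    1/5     0  |   -1/5 ]
  [ 0      0    -1  |     -3 ]
R2 := 5·R2
  [ 1  -8/15  -1/3  |  23/15 ]
  [ 0      1     0  |     -1 ]
  [ 0      0    -1  |     -3 ]
R3 := -1·R3
  [ 1  -8/15  -1/3  |  23/15 ]
  [ 0      1     0  |     -1 ]
  [ 0      0     1  |      3 ]
R1 := R1 + 1/3·R3
  [ 1  -8/15  0  |  38/15 ]
  [ 0      1  0  |     -1 ]
  [ 0      0  1  |      3 ]
R1 := R1 + 8/15·R2
  [ 1  0  0  |   2 ]
  [ 0  1  0  |  -1 ]
  [ 0  0  1  |   3 ]
Reading off the last column: a = 2, b = -1, c = 3.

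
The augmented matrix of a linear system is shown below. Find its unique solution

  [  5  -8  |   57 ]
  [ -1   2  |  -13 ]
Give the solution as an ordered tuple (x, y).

r1 → 1/5·r1
r2 → r2 + r1
r2 → 5/2·r2
r1 → r1 + 8/5·r2
Reading off the last column: x = 5, y = -4.

(5, -4)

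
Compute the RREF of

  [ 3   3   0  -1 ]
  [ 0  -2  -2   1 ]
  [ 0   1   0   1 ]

r1 ← 1/3·r1
  [ 1   1   0  -1/3 ]
  [ 0  -2  -2     1 ]
  [ 0   1   0     1 ]
r2 ← -1/2·r2
  [ 1  1  0  -1/3 ]
  [ 0  1  1  -1/2 ]
  [ 0  1  0     1 ]
r3 ← r3 − r2
  [ 1  1   0  -1/3 ]
  [ 0  1   1  -1/2 ]
  [ 0  0  -1   3/2 ]
r3 ← -1·r3
  [ 1  1  0  -1/3 ]
  [ 0  1  1  -1/2 ]
  [ 0  0  1  -3/2 ]
r2 ← r2 − r3
  [ 1  1  0  -1/3 ]
  [ 0  1  0     1 ]
  [ 0  0  1  -3/2 ]
r1 ← r1 − r2
  [ 1  0  0  -4/3 ]
  [ 0  1  0     1 ]
  [ 0  0  1  -3/2 ]

[[1, 0, 0, -4/3], [0, 1, 0, 1], [0, 0, 1, -3/2]]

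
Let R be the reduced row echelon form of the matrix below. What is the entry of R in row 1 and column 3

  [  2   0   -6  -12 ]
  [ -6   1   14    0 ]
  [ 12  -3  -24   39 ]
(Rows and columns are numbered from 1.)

ρ1 ← 1/2·ρ1
ρ2 ← ρ2 + 6·ρ1
ρ3 ← ρ3 − 12·ρ1
ρ3 ← ρ3 + 3·ρ2
ρ3 ← 1/3·ρ3
ρ2 ← ρ2 + 36·ρ3
ρ1 ← ρ1 + 6·ρ3

-3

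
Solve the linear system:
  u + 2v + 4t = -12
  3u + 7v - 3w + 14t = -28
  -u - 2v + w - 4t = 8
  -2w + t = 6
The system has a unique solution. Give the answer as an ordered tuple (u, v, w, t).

(-4, 0, -4, -2)

Form the augmented matrix and row-reduce:
  [  1   2   0   4  |  -12 ]
  [  3   7  -3  14  |  -28 ]
  [ -1  -2   1  -4  |    8 ]
  [  0   0  -2   1  |    6 ]
R2 ← R2 − 3·R1
  [  1   2   0   4  |  -12 ]
  [  0   1  -3   2  |    8 ]
  [ -1  -2   1  -4  |    8 ]
  [  0   0  -2   1  |    6 ]
R3 ← R3 + R1
  [ 1  2   0  4  |  -12 ]
  [ 0  1  -3  2  |    8 ]
  [ 0  0   1  0  |   -4 ]
  [ 0  0  -2  1  |    6 ]
R4 ← R4 + 2·R3
  [ 1  2   0  4  |  -12 ]
  [ 0  1  -3  2  |    8 ]
  [ 0  0   1  0  |   -4 ]
  [ 0  0   0  1  |   -2 ]
R2 ← R2 − 2·R4
  [ 1  2   0  4  |  -12 ]
  [ 0  1  -3  0  |   12 ]
  [ 0  0   1  0  |   -4 ]
  [ 0  0   0  1  |   -2 ]
R1 ← R1 − 4·R4
  [ 1  2   0  0  |  -4 ]
  [ 0  1  -3  0  |  12 ]
  [ 0  0   1  0  |  -4 ]
  [ 0  0   0  1  |  -2 ]
R2 ← R2 + 3·R3
  [ 1  2  0  0  |  -4 ]
  [ 0  1  0  0  |   0 ]
  [ 0  0  1  0  |  -4 ]
  [ 0  0  0  1  |  -2 ]
R1 ← R1 − 2·R2
  [ 1  0  0  0  |  -4 ]
  [ 0  1  0  0  |   0 ]
  [ 0  0  1  0  |  -4 ]
  [ 0  0  0  1  |  -2 ]
Reading off the last column: u = -4, v = 0, w = -4, t = -2.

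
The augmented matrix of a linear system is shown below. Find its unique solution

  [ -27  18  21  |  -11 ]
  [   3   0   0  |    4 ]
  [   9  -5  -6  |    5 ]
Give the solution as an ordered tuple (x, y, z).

r1 → -1/27·r1
r2 → r2 − 3·r1
r3 → r3 − 9·r1
r2 → 1/2·r2
r3 → r3 − r2
r3 → -6·r3
r2 → r2 − 7/6·r3
r1 → r1 + 7/9·r3
r1 → r1 + 2/3·r2
Reading off the last column: x = 4/3, y = 1, z = 1/3.

(4/3, 1, 1/3)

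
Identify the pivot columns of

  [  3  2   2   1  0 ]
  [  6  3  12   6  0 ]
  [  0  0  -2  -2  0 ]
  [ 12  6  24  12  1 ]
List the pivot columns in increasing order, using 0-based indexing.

0, 1, 2, 4

ρ1 := 1/3·ρ1
  [  1  2/3  2/3  1/3  0 ]
  [  6    3   12    6  0 ]
  [  0    0   -2   -2  0 ]
  [ 12    6   24   12  1 ]
ρ2 := ρ2 − 6·ρ1
  [  1  2/3  2/3  1/3  0 ]
  [  0   -1    8    4  0 ]
  [  0    0   -2   -2  0 ]
  [ 12    6   24   12  1 ]
ρ4 := ρ4 − 12·ρ1
  [ 1  2/3  2/3  1/3  0 ]
  [ 0   -1    8    4  0 ]
  [ 0    0   -2   -2  0 ]
  [ 0   -2   16    8  1 ]
ρ2 := -1·ρ2
  [ 1  2/3  2/3  1/3  0 ]
  [ 0    1   -8   -4  0 ]
  [ 0    0   -2   -2  0 ]
  [ 0   -2   16    8  1 ]
ρ4 := ρ4 + 2·ρ2
  [ 1  2/3  2/3  1/3  0 ]
  [ 0    1   -8   -4  0 ]
  [ 0    0   -2   -2  0 ]
  [ 0    0    0    0  1 ]
ρ3 := -1/2·ρ3
  [ 1  2/3  2/3  1/3  0 ]
  [ 0    1   -8   -4  0 ]
  [ 0    0    1    1  0 ]
  [ 0    0    0    0  1 ]
ρ2 := ρ2 + 8·ρ3
  [ 1  2/3  2/3  1/3  0 ]
  [ 0    1    0    4  0 ]
  [ 0    0    1    1  0 ]
  [ 0    0    0    0  1 ]
ρ1 := ρ1 − 2/3·ρ3
  [ 1  2/3  0  -1/3  0 ]
  [ 0    1  0     4  0 ]
  [ 0    0  1     1  0 ]
  [ 0    0  0     0  1 ]
ρ1 := ρ1 − 2/3·ρ2
  [ 1  0  0  -3  0 ]
  [ 0  1  0   4  0 ]
  [ 0  0  1   1  0 ]
  [ 0  0  0   0  1 ]
Pivot columns are the columns containing a leading 1.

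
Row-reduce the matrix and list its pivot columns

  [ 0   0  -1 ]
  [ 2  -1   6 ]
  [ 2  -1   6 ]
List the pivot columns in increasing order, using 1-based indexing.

r1 <-> r2
  [ 2  -1   6 ]
  [ 0   0  -1 ]
  [ 2  -1   6 ]
r1 := 1/2·r1
  [ 1  -1/2   3 ]
  [ 0     0  -1 ]
  [ 2    -1   6 ]
r3 := r3 − 2·r1
  [ 1  -1/2   3 ]
  [ 0     0  -1 ]
  [ 0     0   0 ]
r2 := -1·r2
  [ 1  -1/2  3 ]
  [ 0     0  1 ]
  [ 0     0  0 ]
r1 := r1 − 3·r2
  [ 1  -1/2  0 ]
  [ 0     0  1 ]
  [ 0     0  0 ]
Pivot columns are the columns containing a leading 1.

1, 3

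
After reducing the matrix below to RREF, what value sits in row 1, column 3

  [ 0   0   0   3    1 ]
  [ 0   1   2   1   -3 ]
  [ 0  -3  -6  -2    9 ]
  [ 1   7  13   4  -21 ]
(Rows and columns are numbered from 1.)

-1

R1 <-> R4
R3 := R3 + 3·R2
R4 := R4 − 3·R3
R2 := R2 + 3·R4
R1 := R1 + 21·R4
R2 := R2 − R3
R1 := R1 − 4·R3
R1 := R1 − 7·R2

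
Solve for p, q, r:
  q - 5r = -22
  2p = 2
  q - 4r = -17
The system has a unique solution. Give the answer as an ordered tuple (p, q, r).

(1, 3, 5)

Form the augmented matrix and row-reduce:
  [ 0  1  -5  |  -22 ]
  [ 2  0   0  |    2 ]
  [ 0  1  -4  |  -17 ]
ρ1 <-> ρ2
  [ 2  0   0  |    2 ]
  [ 0  1  -5  |  -22 ]
  [ 0  1  -4  |  -17 ]
ρ1 ← 1/2·ρ1
  [ 1  0   0  |    1 ]
  [ 0  1  -5  |  -22 ]
  [ 0  1  -4  |  -17 ]
ρ3 ← ρ3 − ρ2
  [ 1  0   0  |    1 ]
  [ 0  1  -5  |  -22 ]
  [ 0  0   1  |    5 ]
ρ2 ← ρ2 + 5·ρ3
  [ 1  0  0  |  1 ]
  [ 0  1  0  |  3 ]
  [ 0  0  1  |  5 ]
Reading off the last column: p = 1, q = 3, r = 5.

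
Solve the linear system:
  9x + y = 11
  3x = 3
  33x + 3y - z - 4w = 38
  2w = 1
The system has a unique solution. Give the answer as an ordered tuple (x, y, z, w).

(1, 2, -1, 1/2)

Form the augmented matrix and row-reduce:
  [  9  1   0   0  |  11 ]
  [  3  0   0   0  |   3 ]
  [ 33  3  -1  -4  |  38 ]
  [  0  0   0   2  |   1 ]
r1 -> 1/9·r1
r2 -> r2 − 3·r1
r3 -> r3 − 33·r1
r2 -> -3·r2
r3 -> r3 + 2/3·r2
r3 -> -1·r3
r4 -> 1/2·r4
r3 -> r3 − 4·r4
r1 -> r1 − 1/9·r2
Reading off the last column: x = 1, y = 2, z = -1, w = 1/2.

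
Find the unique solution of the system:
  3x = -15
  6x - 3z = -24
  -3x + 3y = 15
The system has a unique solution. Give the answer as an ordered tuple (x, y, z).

(-5, 0, -2)

Form the augmented matrix and row-reduce:
  [  3  0   0  |  -15 ]
  [  6  0  -3  |  -24 ]
  [ -3  3   0  |   15 ]
r1 ← 1/3·r1
  [  1  0   0  |   -5 ]
  [  6  0  -3  |  -24 ]
  [ -3  3   0  |   15 ]
r2 ← r2 − 6·r1
  [  1  0   0  |  -5 ]
  [  0  0  -3  |   6 ]
  [ -3  3   0  |  15 ]
r3 ← r3 + 3·r1
  [ 1  0   0  |  -5 ]
  [ 0  0  -3  |   6 ]
  [ 0  3   0  |   0 ]
r2 <-> r3
  [ 1  0   0  |  -5 ]
  [ 0  3   0  |   0 ]
  [ 0  0  -3  |   6 ]
r2 ← 1/3·r2
  [ 1  0   0  |  -5 ]
  [ 0  1   0  |   0 ]
  [ 0  0  -3  |   6 ]
r3 ← -1/3·r3
  [ 1  0  0  |  -5 ]
  [ 0  1  0  |   0 ]
  [ 0  0  1  |  -2 ]
Reading off the last column: x = -5, y = 0, z = -2.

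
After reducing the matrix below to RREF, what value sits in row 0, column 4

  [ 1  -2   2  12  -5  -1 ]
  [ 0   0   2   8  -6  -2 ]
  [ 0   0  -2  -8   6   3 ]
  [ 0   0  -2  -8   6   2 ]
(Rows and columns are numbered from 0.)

Multiply ρ2 by 1/2.
  [ 1  -2   2  12  -5  -1 ]
  [ 0   0   1   4  -3  -1 ]
  [ 0   0  -2  -8   6   3 ]
  [ 0   0  -2  -8   6   2 ]
Add 2 times ρ2 to ρ3.
  [ 1  -2   2  12  -5  -1 ]
  [ 0   0   1   4  -3  -1 ]
  [ 0   0   0   0   0   1 ]
  [ 0   0  -2  -8   6   2 ]
Add 2 times ρ2 to ρ4.
  [ 1  -2  2  12  -5  -1 ]
  [ 0   0  1   4  -3  -1 ]
  [ 0   0  0   0   0   1 ]
  [ 0   0  0   0   0   0 ]
Add ρ3 to ρ2.
  [ 1  -2  2  12  -5  -1 ]
  [ 0   0  1   4  -3   0 ]
  [ 0   0  0   0   0   1 ]
  [ 0   0  0   0   0   0 ]
Add ρ3 to ρ1.
  [ 1  -2  2  12  -5  0 ]
  [ 0   0  1   4  -3  0 ]
  [ 0   0  0   0   0  1 ]
  [ 0   0  0   0   0  0 ]
Subtract 2 times ρ2 from ρ1.
  [ 1  -2  0  4   1  0 ]
  [ 0   0  1  4  -3  0 ]
  [ 0   0  0  0   0  1 ]
  [ 0   0  0  0   0  0 ]

1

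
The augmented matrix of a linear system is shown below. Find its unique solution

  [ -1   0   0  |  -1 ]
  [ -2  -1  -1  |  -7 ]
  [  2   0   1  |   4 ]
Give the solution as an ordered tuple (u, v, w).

R1 → -1·R1
  [  1   0   0  |   1 ]
  [ -2  -1  -1  |  -7 ]
  [  2   0   1  |   4 ]
R2 → R2 + 2·R1
  [ 1   0   0  |   1 ]
  [ 0  -1  -1  |  -5 ]
  [ 2   0   1  |   4 ]
R3 → R3 − 2·R1
  [ 1   0   0  |   1 ]
  [ 0  -1  -1  |  -5 ]
  [ 0   0   1  |   2 ]
R2 → -1·R2
  [ 1  0  0  |  1 ]
  [ 0  1  1  |  5 ]
  [ 0  0  1  |  2 ]
R2 → R2 − R3
  [ 1  0  0  |  1 ]
  [ 0  1  0  |  3 ]
  [ 0  0  1  |  2 ]
Reading off the last column: u = 1, v = 3, w = 2.

(1, 3, 2)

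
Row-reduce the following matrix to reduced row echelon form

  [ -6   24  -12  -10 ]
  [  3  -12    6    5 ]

[[1, -4, 2, 5/3], [0, 0, 0, 0]]

ρ1 → -1/6·ρ1
  [ 1   -4  2  5/3 ]
  [ 3  -12  6    5 ]
ρ2 → ρ2 − 3·ρ1
  [ 1  -4  2  5/3 ]
  [ 0   0  0    0 ]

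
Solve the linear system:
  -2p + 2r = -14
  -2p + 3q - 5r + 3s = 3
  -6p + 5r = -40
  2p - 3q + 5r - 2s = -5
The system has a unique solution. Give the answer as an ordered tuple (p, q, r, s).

Form the augmented matrix and row-reduce:
  [ -2   0   2   0  |  -14 ]
  [ -2   3  -5   3  |    3 ]
  [ -6   0   5   0  |  -40 ]
  [  2  -3   5  -2  |   -5 ]
ρ1 -> -1/2·ρ1
  [  1   0  -1   0  |    7 ]
  [ -2   3  -5   3  |    3 ]
  [ -6   0   5   0  |  -40 ]
  [  2  -3   5  -2  |   -5 ]
ρ2 -> ρ2 + 2·ρ1
  [  1   0  -1   0  |    7 ]
  [  0   3  -7   3  |   17 ]
  [ -6   0   5   0  |  -40 ]
  [  2  -3   5  -2  |   -5 ]
ρ3 -> ρ3 + 6·ρ1
  [ 1   0  -1   0  |   7 ]
  [ 0   3  -7   3  |  17 ]
  [ 0   0  -1   0  |   2 ]
  [ 2  -3   5  -2  |  -5 ]
ρ4 -> ρ4 − 2·ρ1
  [ 1   0  -1   0  |    7 ]
  [ 0   3  -7   3  |   17 ]
  [ 0   0  -1   0  |    2 ]
  [ 0  -3   7  -2  |  -19 ]
ρ2 -> 1/3·ρ2
  [ 1   0    -1   0  |     7 ]
  [ 0   1  -7/3   1  |  17/3 ]
  [ 0   0    -1   0  |     2 ]
  [ 0  -3     7  -2  |   -19 ]
ρ4 -> ρ4 + 3·ρ2
  [ 1  0    -1  0  |     7 ]
  [ 0  1  -7/3  1  |  17/3 ]
  [ 0  0    -1  0  |     2 ]
  [ 0  0     0  1  |    -2 ]
ρ3 -> -1·ρ3
  [ 1  0    -1  0  |     7 ]
  [ 0  1  -7/3  1  |  17/3 ]
  [ 0  0     1  0  |    -2 ]
  [ 0  0     0  1  |    -2 ]
ρ2 -> ρ2 − ρ4
  [ 1  0    -1  0  |     7 ]
  [ 0  1  -7/3  0  |  23/3 ]
  [ 0  0     1  0  |    -2 ]
  [ 0  0     0  1  |    -2 ]
ρ2 -> ρ2 + 7/3·ρ3
  [ 1  0  -1  0  |   7 ]
  [ 0  1   0  0  |   3 ]
  [ 0  0   1  0  |  -2 ]
  [ 0  0   0  1  |  -2 ]
ρ1 -> ρ1 + ρ3
  [ 1  0  0  0  |   5 ]
  [ 0  1  0  0  |   3 ]
  [ 0  0  1  0  |  -2 ]
  [ 0  0  0  1  |  -2 ]
Reading off the last column: p = 5, q = 3, r = -2, s = -2.

(5, 3, -2, -2)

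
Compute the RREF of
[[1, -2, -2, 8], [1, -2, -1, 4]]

[[1, -2, 0, 0], [0, 0, 1, -4]]

R2 → R2 − R1
  [ 1  -2  -2   8 ]
  [ 0   0   1  -4 ]
R1 → R1 + 2·R2
  [ 1  -2  0   0 ]
  [ 0   0  1  -4 ]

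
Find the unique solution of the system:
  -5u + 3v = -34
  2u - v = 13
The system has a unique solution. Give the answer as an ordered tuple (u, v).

Form the augmented matrix and row-reduce:
  [ -5   3  |  -34 ]
  [  2  -1  |   13 ]
ρ1 -> -1/5·ρ1
  [ 1  -3/5  |  34/5 ]
  [ 2    -1  |    13 ]
ρ2 -> ρ2 − 2·ρ1
  [ 1  -3/5  |  34/5 ]
  [ 0   1/5  |  -3/5 ]
ρ2 -> 5·ρ2
  [ 1  -3/5  |  34/5 ]
  [ 0     1  |    -3 ]
ρ1 -> ρ1 + 3/5·ρ2
  [ 1  0  |   5 ]
  [ 0  1  |  -3 ]
Reading off the last column: u = 5, v = -3.

(5, -3)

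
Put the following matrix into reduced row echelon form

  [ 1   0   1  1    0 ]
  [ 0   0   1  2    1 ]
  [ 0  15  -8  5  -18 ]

r2 <=> r3
  [ 1   0   1  1    0 ]
  [ 0  15  -8  5  -18 ]
  [ 0   0   1  2    1 ]
r2 -> 1/15·r2
  [ 1  0      1    1     0 ]
  [ 0  1  -8/15  1/3  -6/5 ]
  [ 0  0      1    2     1 ]
r2 -> r2 + 8/15·r3
  [ 1  0  1    1     0 ]
  [ 0  1  0  7/5  -2/3 ]
  [ 0  0  1    2     1 ]
r1 -> r1 − r3
  [ 1  0  0   -1    -1 ]
  [ 0  1  0  7/5  -2/3 ]
  [ 0  0  1    2     1 ]

[[1, 0, 0, -1, -1], [0, 1, 0, 7/5, -2/3], [0, 0, 1, 2, 1]]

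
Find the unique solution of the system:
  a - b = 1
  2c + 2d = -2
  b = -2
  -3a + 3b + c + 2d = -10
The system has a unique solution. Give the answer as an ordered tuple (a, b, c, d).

(-1, -2, 5, -6)

Form the augmented matrix and row-reduce:
  [  1  -1  0  0  |    1 ]
  [  0   0  2  2  |   -2 ]
  [  0   1  0  0  |   -2 ]
  [ -3   3  1  2  |  -10 ]
R4 ← R4 + 3·R1
  [ 1  -1  0  0  |   1 ]
  [ 0   0  2  2  |  -2 ]
  [ 0   1  0  0  |  -2 ]
  [ 0   0  1  2  |  -7 ]
R2 <=> R3
  [ 1  -1  0  0  |   1 ]
  [ 0   1  0  0  |  -2 ]
  [ 0   0  2  2  |  -2 ]
  [ 0   0  1  2  |  -7 ]
R3 ← 1/2·R3
  [ 1  -1  0  0  |   1 ]
  [ 0   1  0  0  |  -2 ]
  [ 0   0  1  1  |  -1 ]
  [ 0   0  1  2  |  -7 ]
R4 ← R4 − R3
  [ 1  -1  0  0  |   1 ]
  [ 0   1  0  0  |  -2 ]
  [ 0   0  1  1  |  -1 ]
  [ 0   0  0  1  |  -6 ]
R3 ← R3 − R4
  [ 1  -1  0  0  |   1 ]
  [ 0   1  0  0  |  -2 ]
  [ 0   0  1  0  |   5 ]
  [ 0   0  0  1  |  -6 ]
R1 ← R1 + R2
  [ 1  0  0  0  |  -1 ]
  [ 0  1  0  0  |  -2 ]
  [ 0  0  1  0  |   5 ]
  [ 0  0  0  1  |  -6 ]
Reading off the last column: a = -1, b = -2, c = 5, d = -6.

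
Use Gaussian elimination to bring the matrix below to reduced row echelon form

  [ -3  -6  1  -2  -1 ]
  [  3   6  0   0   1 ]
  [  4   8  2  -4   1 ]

[[1, 2, 0, 0, 0], [0, 0, 1, -2, 0], [0, 0, 0, 0, 1]]

Multiply r1 by -1/3.
  [ 1  2  -1/3  2/3  1/3 ]
  [ 3  6     0    0    1 ]
  [ 4  8     2   -4    1 ]
Subtract 3 times r1 from r2.
  [ 1  2  -1/3  2/3  1/3 ]
  [ 0  0     1   -2    0 ]
  [ 4  8     2   -4    1 ]
Subtract 4 times r1 from r3.
  [ 1  2  -1/3    2/3   1/3 ]
  [ 0  0     1     -2     0 ]
  [ 0  0  10/3  -20/3  -1/3 ]
Subtract 10/3 times r2 from r3.
  [ 1  2  -1/3  2/3   1/3 ]
  [ 0  0     1   -2     0 ]
  [ 0  0     0    0  -1/3 ]
Multiply r3 by -3.
  [ 1  2  -1/3  2/3  1/3 ]
  [ 0  0     1   -2    0 ]
  [ 0  0     0    0    1 ]
Subtract 1/3 times r3 from r1.
  [ 1  2  -1/3  2/3  0 ]
  [ 0  0     1   -2  0 ]
  [ 0  0     0    0  1 ]
Add 1/3 times r2 to r1.
  [ 1  2  0   0  0 ]
  [ 0  0  1  -2  0 ]
  [ 0  0  0   0  1 ]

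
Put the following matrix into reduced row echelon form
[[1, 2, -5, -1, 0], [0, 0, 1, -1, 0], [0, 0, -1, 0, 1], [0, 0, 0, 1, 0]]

R3 := R3 + R2
  [ 1  2  -5  -1  0 ]
  [ 0  0   1  -1  0 ]
  [ 0  0   0  -1  1 ]
  [ 0  0   0   1  0 ]
R3 := -1·R3
  [ 1  2  -5  -1   0 ]
  [ 0  0   1  -1   0 ]
  [ 0  0   0   1  -1 ]
  [ 0  0   0   1   0 ]
R4 := R4 − R3
  [ 1  2  -5  -1   0 ]
  [ 0  0   1  -1   0 ]
  [ 0  0   0   1  -1 ]
  [ 0  0   0   0   1 ]
R3 := R3 + R4
  [ 1  2  -5  -1  0 ]
  [ 0  0   1  -1  0 ]
  [ 0  0   0   1  0 ]
  [ 0  0   0   0  1 ]
R2 := R2 + R3
  [ 1  2  -5  -1  0 ]
  [ 0  0   1   0  0 ]
  [ 0  0   0   1  0 ]
  [ 0  0   0   0  1 ]
R1 := R1 + R3
  [ 1  2  -5  0  0 ]
  [ 0  0   1  0  0 ]
  [ 0  0   0  1  0 ]
  [ 0  0   0  0  1 ]
R1 := R1 + 5·R2
  [ 1  2  0  0  0 ]
  [ 0  0  1  0  0 ]
  [ 0  0  0  1  0 ]
  [ 0  0  0  0  1 ]

[[1, 2, 0, 0, 0], [0, 0, 1, 0, 0], [0, 0, 0, 1, 0], [0, 0, 0, 0, 1]]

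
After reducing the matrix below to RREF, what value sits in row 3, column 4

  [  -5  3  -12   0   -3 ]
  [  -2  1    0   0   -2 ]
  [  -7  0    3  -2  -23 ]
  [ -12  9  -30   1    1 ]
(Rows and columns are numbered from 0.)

1

R1 → -1/5·R1
  [   1  -3/5  12/5   0  3/5 ]
  [  -2     1     0   0   -2 ]
  [  -7     0     3  -2  -23 ]
  [ -12     9   -30   1    1 ]
R2 → R2 + 2·R1
  [   1  -3/5  12/5   0   3/5 ]
  [   0  -1/5  24/5   0  -4/5 ]
  [  -7     0     3  -2   -23 ]
  [ -12     9   -30   1     1 ]
R3 → R3 + 7·R1
  [   1   -3/5  12/5   0    3/5 ]
  [   0   -1/5  24/5   0   -4/5 ]
  [   0  -21/5  99/5  -2  -94/5 ]
  [ -12      9   -30   1      1 ]
R4 → R4 + 12·R1
  [ 1   -3/5  12/5   0    3/5 ]
  [ 0   -1/5  24/5   0   -4/5 ]
  [ 0  -21/5  99/5  -2  -94/5 ]
  [ 0    9/5  -6/5   1   41/5 ]
R2 → -5·R2
  [ 1   -3/5  12/5   0    3/5 ]
  [ 0      1   -24   0      4 ]
  [ 0  -21/5  99/5  -2  -94/5 ]
  [ 0    9/5  -6/5   1   41/5 ]
R3 → R3 + 21/5·R2
  [ 1  -3/5  12/5   0   3/5 ]
  [ 0     1   -24   0     4 ]
  [ 0     0   -81  -2    -2 ]
  [ 0   9/5  -6/5   1  41/5 ]
R4 → R4 − 9/5·R2
  [ 1  -3/5  12/5   0  3/5 ]
  [ 0     1   -24   0    4 ]
  [ 0     0   -81  -2   -2 ]
  [ 0     0    42   1    1 ]
R3 → -1/81·R3
  [ 1  -3/5  12/5     0   3/5 ]
  [ 0     1   -24     0     4 ]
  [ 0     0     1  2/81  2/81 ]
  [ 0     0    42     1     1 ]
R4 → R4 − 42·R3
  [ 1  -3/5  12/5      0    3/5 ]
  [ 0     1   -24      0      4 ]
  [ 0     0     1   2/81   2/81 ]
  [ 0     0     0  -1/27  -1/27 ]
R4 → -27·R4
  [ 1  -3/5  12/5     0   3/5 ]
  [ 0     1   -24     0     4 ]
  [ 0     0     1  2/81  2/81 ]
  [ 0     0     0     1     1 ]
R3 → R3 − 2/81·R4
  [ 1  -3/5  12/5  0  3/5 ]
  [ 0     1   -24  0    4 ]
  [ 0     0     1  0    0 ]
  [ 0     0     0  1    1 ]
R2 → R2 + 24·R3
  [ 1  -3/5  12/5  0  3/5 ]
  [ 0     1     0  0    4 ]
  [ 0     0     1  0    0 ]
  [ 0     0     0  1    1 ]
R1 → R1 − 12/5·R3
  [ 1  -3/5  0  0  3/5 ]
  [ 0     1  0  0    4 ]
  [ 0     0  1  0    0 ]
  [ 0     0  0  1    1 ]
R1 → R1 + 3/5·R2
  [ 1  0  0  0  3 ]
  [ 0  1  0  0  4 ]
  [ 0  0  1  0  0 ]
  [ 0  0  0  1  1 ]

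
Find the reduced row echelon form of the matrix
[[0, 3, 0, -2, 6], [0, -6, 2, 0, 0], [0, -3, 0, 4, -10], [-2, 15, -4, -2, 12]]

[[1, 0, 0, 0, -3], [0, 1, 0, 0, 2/3], [0, 0, 1, 0, 2], [0, 0, 0, 1, -2]]

R1 <-> R4
  [ -2  15  -4  -2   12 ]
  [  0  -6   2   0    0 ]
  [  0  -3   0   4  -10 ]
  [  0   3   0  -2    6 ]
R1 -> -1/2·R1
  [ 1  -15/2  2   1   -6 ]
  [ 0     -6  2   0    0 ]
  [ 0     -3  0   4  -10 ]
  [ 0      3  0  -2    6 ]
R2 -> -1/6·R2
  [ 1  -15/2     2   1   -6 ]
  [ 0      1  -1/3   0    0 ]
  [ 0     -3     0   4  -10 ]
  [ 0      3     0  -2    6 ]
R3 -> R3 + 3·R2
  [ 1  -15/2     2   1   -6 ]
  [ 0      1  -1/3   0    0 ]
  [ 0      0    -1   4  -10 ]
  [ 0      3     0  -2    6 ]
R4 -> R4 − 3·R2
  [ 1  -15/2     2   1   -6 ]
  [ 0      1  -1/3   0    0 ]
  [ 0      0    -1   4  -10 ]
  [ 0      0     1  -2    6 ]
R3 -> -1·R3
  [ 1  -15/2     2   1  -6 ]
  [ 0      1  -1/3   0   0 ]
  [ 0      0     1  -4  10 ]
  [ 0      0     1  -2   6 ]
R4 -> R4 − R3
  [ 1  -15/2     2   1  -6 ]
  [ 0      1  -1/3   0   0 ]
  [ 0      0     1  -4  10 ]
  [ 0      0     0   2  -4 ]
R4 -> 1/2·R4
  [ 1  -15/2     2   1  -6 ]
  [ 0      1  -1/3   0   0 ]
  [ 0      0     1  -4  10 ]
  [ 0      0     0   1  -2 ]
R3 -> R3 + 4·R4
  [ 1  -15/2     2  1  -6 ]
  [ 0      1  -1/3  0   0 ]
  [ 0      0     1  0   2 ]
  [ 0      0     0  1  -2 ]
R1 -> R1 − R4
  [ 1  -15/2     2  0  -4 ]
  [ 0      1  -1/3  0   0 ]
  [ 0      0     1  0   2 ]
  [ 0      0     0  1  -2 ]
R2 -> R2 + 1/3·R3
  [ 1  -15/2  2  0   -4 ]
  [ 0      1  0  0  2/3 ]
  [ 0      0  1  0    2 ]
  [ 0      0  0  1   -2 ]
R1 -> R1 − 2·R3
  [ 1  -15/2  0  0   -8 ]
  [ 0      1  0  0  2/3 ]
  [ 0      0  1  0    2 ]
  [ 0      0  0  1   -2 ]
R1 -> R1 + 15/2·R2
  [ 1  0  0  0   -3 ]
  [ 0  1  0  0  2/3 ]
  [ 0  0  1  0    2 ]
  [ 0  0  0  1   -2 ]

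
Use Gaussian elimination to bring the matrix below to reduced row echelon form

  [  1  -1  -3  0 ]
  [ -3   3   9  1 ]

R2 -> R2 + 3·R1

[[1, -1, -3, 0], [0, 0, 0, 1]]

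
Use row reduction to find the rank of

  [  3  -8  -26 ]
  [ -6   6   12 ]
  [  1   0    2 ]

r1 := 1/3·r1
  [  1  -8/3  -26/3 ]
  [ -6     6     12 ]
  [  1     0      2 ]
r2 := r2 + 6·r1
  [ 1  -8/3  -26/3 ]
  [ 0   -10    -40 ]
  [ 1     0      2 ]
r3 := r3 − r1
  [ 1  -8/3  -26/3 ]
  [ 0   -10    -40 ]
  [ 0   8/3   32/3 ]
r2 := -1/10·r2
  [ 1  -8/3  -26/3 ]
  [ 0     1      4 ]
  [ 0   8/3   32/3 ]
r3 := r3 − 8/3·r2
  [ 1  -8/3  -26/3 ]
  [ 0     1      4 ]
  [ 0     0      0 ]
r1 := r1 + 8/3·r2
  [ 1  0  2 ]
  [ 0  1  4 ]
  [ 0  0  0 ]
The reduced form has 2 nonzero rows.

rank = 2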